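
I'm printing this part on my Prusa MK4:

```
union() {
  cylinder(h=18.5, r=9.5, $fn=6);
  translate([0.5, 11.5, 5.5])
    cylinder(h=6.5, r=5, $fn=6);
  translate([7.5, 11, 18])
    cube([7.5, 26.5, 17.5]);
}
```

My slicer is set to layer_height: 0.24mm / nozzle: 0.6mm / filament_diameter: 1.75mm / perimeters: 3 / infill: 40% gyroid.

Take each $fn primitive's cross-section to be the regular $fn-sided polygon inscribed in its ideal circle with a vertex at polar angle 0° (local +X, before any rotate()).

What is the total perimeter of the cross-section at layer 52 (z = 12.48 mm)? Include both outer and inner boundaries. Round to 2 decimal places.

57.00 mm

At z = 12.48 mm: the cylinder: section is a regular 6-gon, circumradius r=9.5 (perimeter = 2·6·9.500·sin(180°/6) = 57.00 mm); the cylinder at (0.5, 11.5) is not intersected at this z (z outside [5.5, 12]); the cube at (7.5, 11) does not reach this height (z outside [18, 35.5]); Merging all regions: only the r=9.5 cylinder is present, so the union is just that shape — boundary = 57.00 mm. Overall, the cross-section is a single solid region. Total boundary length (outer) = 57.00 mm.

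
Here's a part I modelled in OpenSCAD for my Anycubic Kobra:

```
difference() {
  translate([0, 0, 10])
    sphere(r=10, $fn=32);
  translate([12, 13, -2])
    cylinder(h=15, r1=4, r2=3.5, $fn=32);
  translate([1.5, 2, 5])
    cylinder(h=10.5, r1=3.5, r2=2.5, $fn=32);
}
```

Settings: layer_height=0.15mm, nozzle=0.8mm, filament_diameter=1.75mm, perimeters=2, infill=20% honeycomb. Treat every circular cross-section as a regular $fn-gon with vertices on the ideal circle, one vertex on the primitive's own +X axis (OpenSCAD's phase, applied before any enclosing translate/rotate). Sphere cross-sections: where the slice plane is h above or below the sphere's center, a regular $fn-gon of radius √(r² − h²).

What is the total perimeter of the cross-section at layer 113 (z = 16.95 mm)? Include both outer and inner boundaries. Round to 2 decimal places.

45.10 mm

At z = 16.95 mm: the sphere: section is a regular 32-gon, circumradius = √(r²−h²) = √(10²−6.95²) = 7.190 (perimeter = 2·32·7.190·sin(180°/32) = 45.10 mm); the cone at (12, 13) is not intersected at this z (z outside [-2, 13]); the cone at (1.5, 2) is not intersected at this z (z outside [5, 15.5]); Subtracting the remaining from the first: none of the subtracted shapes is present at this height, so the r=10 sphere is unchanged — boundary = 45.10 mm. Overall, the cross-section is a single solid region. Total boundary length (outer) = 45.10 mm.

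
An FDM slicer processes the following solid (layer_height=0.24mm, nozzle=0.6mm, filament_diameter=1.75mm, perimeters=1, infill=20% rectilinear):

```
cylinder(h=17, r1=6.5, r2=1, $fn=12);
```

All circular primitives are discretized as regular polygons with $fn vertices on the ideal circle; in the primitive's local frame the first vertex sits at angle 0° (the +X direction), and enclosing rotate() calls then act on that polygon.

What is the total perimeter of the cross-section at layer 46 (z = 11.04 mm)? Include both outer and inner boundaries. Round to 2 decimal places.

18.19 mm

At z = 11.04 mm: the cone: at t=0.649 of its height the radius interpolates to r₁+(r₂−r₁)t = 2.928, giving a regular 12-gon of that circumradius (perimeter = 2·12·2.928·sin(180°/12) = 18.19 mm). Overall, the cross-section is a single solid region. Total boundary length (outer) = 18.19 mm.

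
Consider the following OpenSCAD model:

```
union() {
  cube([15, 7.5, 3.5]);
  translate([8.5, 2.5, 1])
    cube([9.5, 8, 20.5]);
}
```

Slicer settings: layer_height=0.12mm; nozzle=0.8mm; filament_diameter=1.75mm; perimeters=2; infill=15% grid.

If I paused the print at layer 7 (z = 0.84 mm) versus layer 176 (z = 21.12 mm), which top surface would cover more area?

layer 7 (z = 0.84 mm)

Layer 7 (z = 0.84): the 15×7.5 cube contributes its full rectangle (area 112.50 mm²); the cube at (8.5, 2.5) does not reach this height (z outside [1, 21.5]); Combining (union): only the 15×7.5 cube is present, so the union is just that shape — area = 112.50 mm². So its area = 112.50 mm². Layer 176 (z = 21.12): the cube does not reach this height (z outside [0, 3.5]); the cube at (8.5, 2.5) (footprint 9.5×8) is included at this height (area 76.00 mm²); Merging all regions: only the 9.5×8 cube at (8.5, 2.5) is present, so the union is just that shape — area = 76.00 mm². So its area = 76.00 mm². Layer 7 is larger (112.50 vs 76.00 mm²).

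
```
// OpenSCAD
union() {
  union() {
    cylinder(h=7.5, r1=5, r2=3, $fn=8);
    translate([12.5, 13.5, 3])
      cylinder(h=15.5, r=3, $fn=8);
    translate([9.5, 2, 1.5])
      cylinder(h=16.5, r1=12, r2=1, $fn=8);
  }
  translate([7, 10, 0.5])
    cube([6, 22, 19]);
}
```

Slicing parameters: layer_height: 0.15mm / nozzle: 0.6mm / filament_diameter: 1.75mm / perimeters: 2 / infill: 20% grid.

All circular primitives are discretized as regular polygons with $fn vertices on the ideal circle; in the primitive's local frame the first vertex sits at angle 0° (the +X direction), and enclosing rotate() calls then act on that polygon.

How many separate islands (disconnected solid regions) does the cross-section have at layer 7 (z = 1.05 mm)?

2

At z = 1.05 mm: the cone (r1=5→r2=3) has section circumradius 4.720 here — a regular 8-gon; the cylinder at (12.5, 13.5) does not reach this height (z outside [3, 18.5]); the cone at (9.5, 2) is not intersected at this z (z outside [1.5, 18]); Combining (union): only the cone is present, so the union is just that shape — 1 connected region; the 6×22 cube at (7, 10) contributes its full rectangle; Taking the union: the 2 present regions are separate (no shared area or edge), so areas and boundary lengths simply add and each stays a separate island — 2 connected regions. Overall, the cross-section has 2 separate islands. Island count = 2.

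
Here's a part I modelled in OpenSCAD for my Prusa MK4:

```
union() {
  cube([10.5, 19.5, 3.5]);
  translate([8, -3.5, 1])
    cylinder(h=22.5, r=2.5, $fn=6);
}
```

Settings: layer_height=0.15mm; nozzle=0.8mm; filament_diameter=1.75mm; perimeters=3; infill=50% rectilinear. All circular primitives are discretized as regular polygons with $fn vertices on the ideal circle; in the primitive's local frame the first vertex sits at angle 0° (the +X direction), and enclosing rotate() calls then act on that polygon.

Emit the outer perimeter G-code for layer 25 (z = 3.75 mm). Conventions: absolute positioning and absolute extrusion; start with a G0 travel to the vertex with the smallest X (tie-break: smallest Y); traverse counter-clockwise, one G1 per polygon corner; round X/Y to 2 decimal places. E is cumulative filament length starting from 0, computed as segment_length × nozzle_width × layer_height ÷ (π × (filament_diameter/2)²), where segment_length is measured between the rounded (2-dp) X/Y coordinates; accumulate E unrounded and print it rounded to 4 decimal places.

G0 X5.50 Y-3.50 Z3.75
G1 X6.75 Y-5.67 E0.1249
G1 X9.25 Y-5.67 E0.2497
G1 X10.50 Y-3.50 E0.3746
G1 X9.25 Y-1.33 E0.4995
G1 X6.75 Y-1.33 E0.6243
G1 X5.50 Y-3.50 E0.7492

At z = 3.75 mm: the cube does not reach this height (z outside [0, 3.5]); the cylinder at (8, -3.5): section is a regular 6-gon, circumradius r=2.5; Taking the union: only the r=2.5 cylinder at (8, -3.5) is present, so the union is just that shape — 1 connected region. The outline is a single polygon with 6 vertices. Extrusion per mm of travel: 0.8 × 0.15 / (π × 0.875²) = 0.049890. Accumulating E over each segment gives final E = 0.7492.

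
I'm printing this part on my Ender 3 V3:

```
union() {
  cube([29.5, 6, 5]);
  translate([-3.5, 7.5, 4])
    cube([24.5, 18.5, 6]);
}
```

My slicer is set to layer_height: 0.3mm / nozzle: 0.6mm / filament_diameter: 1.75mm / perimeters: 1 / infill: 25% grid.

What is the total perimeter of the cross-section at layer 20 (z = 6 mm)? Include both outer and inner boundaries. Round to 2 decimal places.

At z = 6 mm: the cube is not intersected at this z (z outside [0, 5]); the 24.5×18.5 cube at (-3.5, 7.5) contributes its full rectangle (perimeter 86.00 mm); Merging all regions: only the 24.5×18.5 cube at (-3.5, 7.5) is present, so the union is just that shape — boundary = 86.00 mm. Overall, the cross-section is a single solid region. Total boundary length (outer) = 86.00 mm.

86.00 mm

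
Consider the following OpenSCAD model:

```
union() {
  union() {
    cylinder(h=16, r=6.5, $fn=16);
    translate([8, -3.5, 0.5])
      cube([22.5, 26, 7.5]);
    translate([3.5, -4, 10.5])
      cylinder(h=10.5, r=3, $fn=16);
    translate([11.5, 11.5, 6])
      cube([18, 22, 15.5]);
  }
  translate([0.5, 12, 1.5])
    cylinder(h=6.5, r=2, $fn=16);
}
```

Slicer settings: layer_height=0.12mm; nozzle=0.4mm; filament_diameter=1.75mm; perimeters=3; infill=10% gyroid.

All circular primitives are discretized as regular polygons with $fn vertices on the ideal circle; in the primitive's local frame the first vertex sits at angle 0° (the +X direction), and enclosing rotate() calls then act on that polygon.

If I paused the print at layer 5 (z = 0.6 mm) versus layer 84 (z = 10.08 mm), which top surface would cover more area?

layer 5 (z = 0.6 mm)

Layer 5 (z = 0.6): the r=6.5 cylinder contributes a regular 16-gon of circumradius 6.5 (area = (16/2)·6.500²·sin(360°/16) = 129.35 mm²); the cube at (8, -3.5) is present — its section is the full 22.5×26 rectangle (area 585.00 mm²); the cylinder at (3.5, -4) does not reach this height (z outside [10.5, 21]); the cube at (11.5, 11.5) is absent (z outside [6, 21.5]); Taking the union: the 2 present regions are separate (no shared area or edge), so areas and boundary lengths simply add and each stays a separate island — area = 714.35 mm²; the cylinder at (0.5, 12) does not reach this height (z outside [1.5, 8]); Taking the union: only that combined region is present, so the union is just that shape — area = 714.35 mm². So its area = 714.35 mm². Layer 84 (z = 10.08): the r=6.5 cylinder gives a regular 16-gon of circumradius 6.5 (constant along its height) (area = (16/2)·6.500²·sin(360°/16) = 129.35 mm²); the cube at (8, -3.5) does not reach this height (z outside [0.5, 8]); the cylinder at (3.5, -4) is not intersected at this z (z outside [10.5, 21]); the cube at (11.5, 11.5) (footprint 18×22) is included at this height (area 396.00 mm²); Combining (union): the 2 present regions are separate (no shared area or edge), so areas and boundary lengths simply add and each stays a separate island — area = 525.35 mm²; the cylinder at (0.5, 12) is absent (z outside [1.5, 8]); Taking the union: only that combined region is present, so the union is just that shape — area = 525.35 mm². So its area = 525.35 mm². Layer 5 is larger (714.35 vs 525.35 mm²).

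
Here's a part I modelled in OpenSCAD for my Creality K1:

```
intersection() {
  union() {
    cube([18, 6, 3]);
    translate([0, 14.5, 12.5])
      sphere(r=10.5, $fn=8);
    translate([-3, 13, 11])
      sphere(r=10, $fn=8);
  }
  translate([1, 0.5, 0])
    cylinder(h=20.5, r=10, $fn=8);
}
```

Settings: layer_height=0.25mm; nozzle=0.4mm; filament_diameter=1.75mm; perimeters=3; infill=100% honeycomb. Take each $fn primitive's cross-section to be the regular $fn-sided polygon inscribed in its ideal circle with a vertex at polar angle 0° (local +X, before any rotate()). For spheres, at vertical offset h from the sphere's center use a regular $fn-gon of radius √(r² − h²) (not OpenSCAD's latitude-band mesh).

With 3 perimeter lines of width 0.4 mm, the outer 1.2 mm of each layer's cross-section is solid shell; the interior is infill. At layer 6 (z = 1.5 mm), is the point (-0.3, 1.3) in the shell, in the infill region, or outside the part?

outside

At z = 1.5 mm: the 18×6 cube contributes its full rectangle; the sphere at (0, 14.5) does not reach this height (|z−center|=11.000 > r=10.5); the sphere at (-3, 13): section is a regular 8-gon, circumradius = √(r²−h²) = √(10²−9.5²) = 3.122; Combining (union): the 2 present regions are separate (no shared area or edge), so areas and boundary lengths simply add and each stays a separate island — 2 connected regions; the r=10 cylinder at (1, 0.5) contributes a regular 8-gon of circumradius 10; Taking the intersection: the r=10 cylinder at (1, 0.5) partially overlaps the result so far; clipping to the common part keeps 59.68 mm² — 1 connected region. Overall, the cross-section is a single solid region. The nearest boundary edge runs (0.00, 0.00)→(0.00, 6.00); distance from the point to it = 0.30 mm. The point is not inside any of the regions above, so it lies outside the cross-section (0.30 mm from the nearest boundary).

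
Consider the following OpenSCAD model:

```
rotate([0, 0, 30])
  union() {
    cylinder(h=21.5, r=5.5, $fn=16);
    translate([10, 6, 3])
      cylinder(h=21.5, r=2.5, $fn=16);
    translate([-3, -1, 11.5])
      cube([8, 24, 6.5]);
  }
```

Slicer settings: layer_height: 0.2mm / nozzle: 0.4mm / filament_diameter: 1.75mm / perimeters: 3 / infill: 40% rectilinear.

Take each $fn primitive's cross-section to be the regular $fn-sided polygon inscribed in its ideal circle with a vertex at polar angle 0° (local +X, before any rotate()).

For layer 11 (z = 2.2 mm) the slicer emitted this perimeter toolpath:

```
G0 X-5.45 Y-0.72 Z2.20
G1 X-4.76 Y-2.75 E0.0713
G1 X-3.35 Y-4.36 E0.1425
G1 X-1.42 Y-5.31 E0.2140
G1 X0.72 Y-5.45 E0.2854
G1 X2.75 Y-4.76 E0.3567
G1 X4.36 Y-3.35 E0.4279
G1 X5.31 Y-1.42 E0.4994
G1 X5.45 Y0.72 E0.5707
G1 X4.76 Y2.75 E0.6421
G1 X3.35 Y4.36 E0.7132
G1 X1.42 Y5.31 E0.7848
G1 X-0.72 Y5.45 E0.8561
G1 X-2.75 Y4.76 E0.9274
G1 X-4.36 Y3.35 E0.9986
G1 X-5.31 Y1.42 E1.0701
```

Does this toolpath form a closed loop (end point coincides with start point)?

Start point (G0): (-5.45, -0.72). End point (last G1): the path does not return to the start — open.

no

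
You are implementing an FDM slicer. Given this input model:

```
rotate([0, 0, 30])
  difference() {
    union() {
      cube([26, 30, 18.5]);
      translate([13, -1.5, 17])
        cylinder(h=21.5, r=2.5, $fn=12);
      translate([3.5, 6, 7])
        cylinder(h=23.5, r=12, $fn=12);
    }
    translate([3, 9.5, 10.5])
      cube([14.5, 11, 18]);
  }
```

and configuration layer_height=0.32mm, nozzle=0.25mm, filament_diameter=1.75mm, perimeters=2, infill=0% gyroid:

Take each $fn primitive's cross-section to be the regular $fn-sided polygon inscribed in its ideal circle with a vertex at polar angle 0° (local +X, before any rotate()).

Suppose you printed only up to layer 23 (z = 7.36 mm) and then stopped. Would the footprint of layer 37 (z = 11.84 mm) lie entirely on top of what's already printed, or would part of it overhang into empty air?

Compare the two slices. At z = 7.36: the 26×30 cube contributes its full rectangle (area 780.00 mm²); the cylinder at (13, -1.5) does not reach this height (z outside [17, 38.5]); the r=12 cylinder at (3.5, 6) contributes a regular 12-gon of circumradius 12 (area = (12/2)·12.000²·sin(360°/12) = 432.00 mm²); Taking the union: the regions partially overlap — summed areas 1212.00 mm² minus the doubly-counted overlap 236.54 mm² gives 975.46 mm² — area = 975.46 mm²; the cube at (3, 9.5) is not intersected at this z (z outside [10.5, 28.5]); Taking the first minus the rest: none of the subtracted shapes is present at this height, so the result so far is unchanged — area = 975.46 mm²; (rotated 30° about Z; rotation is an isometry so areas/perimeters/island counts are preserved). At z = 11.84: the 26×30 cube contributes its full rectangle (area 780.00 mm²); the cylinder at (13, -1.5) is not intersected at this z (z outside [17, 38.5]); the r=12 cylinder at (3.5, 6) contributes a regular 12-gon of circumradius 12 (area = (12/2)·12.000²·sin(360°/12) = 432.00 mm²); Taking the union: the regions partially overlap — summed areas 1212.00 mm² minus the doubly-counted overlap 236.54 mm² gives 975.46 mm² — area = 975.46 mm²; the 14.5×11 cube at (3, 9.5) contributes its full rectangle (area 159.50 mm²); After the difference (first − rest): starting from that combined region (975.46 mm²), the 14.5×11 cube at (3, 9.5) lies wholly inside it (removes its full 159.50 mm² and its 51.00 mm outline becomes a hole wall) — area = 815.96 mm²; (rotated 30° about Z; rotation is an isometry so areas/perimeters/island counts are preserved). Checking containment: the cross-section at z = 11.84 is a subset of the cross-section at z = 7.36.

entirely on top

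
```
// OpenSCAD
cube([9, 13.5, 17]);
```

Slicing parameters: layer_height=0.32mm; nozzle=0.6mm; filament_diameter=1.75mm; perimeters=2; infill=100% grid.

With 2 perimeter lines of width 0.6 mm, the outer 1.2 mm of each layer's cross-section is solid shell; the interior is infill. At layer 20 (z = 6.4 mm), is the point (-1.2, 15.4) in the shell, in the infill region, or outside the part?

outside

At z = 6.4 mm: the cube (footprint 9×13.5) is included at this height. Overall, the cross-section is a single solid region. The nearest boundary edge runs (9.00, 13.50)→(0.00, 13.50); distance from the point to it = 2.25 mm. The point is not inside any of the regions above, so it lies outside the cross-section (2.25 mm from the nearest boundary).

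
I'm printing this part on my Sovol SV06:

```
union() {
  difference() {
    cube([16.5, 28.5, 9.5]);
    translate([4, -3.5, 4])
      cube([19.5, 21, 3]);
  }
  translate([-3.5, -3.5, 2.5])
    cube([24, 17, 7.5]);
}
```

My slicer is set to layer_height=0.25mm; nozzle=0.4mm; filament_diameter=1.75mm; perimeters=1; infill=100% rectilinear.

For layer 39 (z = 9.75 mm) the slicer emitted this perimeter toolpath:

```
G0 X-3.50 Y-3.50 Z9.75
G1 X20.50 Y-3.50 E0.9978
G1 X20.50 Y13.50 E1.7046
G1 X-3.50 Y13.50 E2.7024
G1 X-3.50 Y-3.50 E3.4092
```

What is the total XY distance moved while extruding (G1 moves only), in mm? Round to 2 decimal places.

82.00 mm

Sum the Euclidean lengths of each G1 segment: total = 82.00 mm.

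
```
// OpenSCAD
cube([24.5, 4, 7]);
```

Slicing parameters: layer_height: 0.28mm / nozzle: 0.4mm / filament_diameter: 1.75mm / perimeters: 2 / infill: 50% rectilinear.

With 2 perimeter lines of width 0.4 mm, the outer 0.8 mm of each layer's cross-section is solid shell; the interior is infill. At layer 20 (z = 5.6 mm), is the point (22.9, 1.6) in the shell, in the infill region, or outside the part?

At z = 5.6 mm: the 24.5×4 cube contributes its full rectangle. Overall, the cross-section is a single solid region. The nearest boundary edge runs (0.00, 0.00)→(24.50, 0.00); distance from the point to it = 1.60 mm. The point is inside the cross-section and 1.60 mm from the nearest boundary — more than the 0.8 mm shell width (2 × 0.4), so it's in the infill interior.

infill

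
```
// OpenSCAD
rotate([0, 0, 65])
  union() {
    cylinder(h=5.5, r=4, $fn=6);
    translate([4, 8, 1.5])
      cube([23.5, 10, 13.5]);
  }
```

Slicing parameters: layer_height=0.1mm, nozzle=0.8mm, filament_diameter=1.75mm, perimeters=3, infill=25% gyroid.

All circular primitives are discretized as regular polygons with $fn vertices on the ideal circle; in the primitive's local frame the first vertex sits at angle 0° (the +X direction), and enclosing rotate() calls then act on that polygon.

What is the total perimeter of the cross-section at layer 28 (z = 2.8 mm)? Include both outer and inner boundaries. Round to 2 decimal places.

91.00 mm

At z = 2.8 mm: the r=4 cylinder gives a regular 6-gon of circumradius 4 (constant along its height) (perimeter = 2·6·4.000·sin(180°/6) = 24.00 mm); the cube at (4, 8) (footprint 23.5×10) is included at this height (perimeter 67.00 mm); Taking the union: the 2 present regions are separate (no shared area or edge), so areas and boundary lengths simply add and each stays a separate island — boundary = 91.00 mm; (whole slice rotated 65° about Z — lengths, areas and connectivity unchanged). Overall, the cross-section has 2 separate islands. Total boundary length (outer) = 91.00 mm.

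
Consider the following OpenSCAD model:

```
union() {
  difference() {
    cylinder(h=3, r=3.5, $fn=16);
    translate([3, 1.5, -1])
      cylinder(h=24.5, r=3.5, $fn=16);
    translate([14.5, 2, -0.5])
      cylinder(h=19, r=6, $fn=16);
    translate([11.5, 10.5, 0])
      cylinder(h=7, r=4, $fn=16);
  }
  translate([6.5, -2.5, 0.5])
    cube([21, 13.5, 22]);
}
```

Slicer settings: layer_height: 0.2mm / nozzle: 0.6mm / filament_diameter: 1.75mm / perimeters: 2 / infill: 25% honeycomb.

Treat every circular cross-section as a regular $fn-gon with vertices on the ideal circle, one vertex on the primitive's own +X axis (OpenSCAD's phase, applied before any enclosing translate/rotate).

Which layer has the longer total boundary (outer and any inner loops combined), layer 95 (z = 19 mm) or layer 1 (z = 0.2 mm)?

Layer 95 (z = 19): the cylinder does not reach this height (z outside [0, 3]); the r=3.5 cylinder at (3, 1.5) contributes a regular 16-gon of circumradius 3.5 (perimeter = 2·16·3.500·sin(180°/16) = 21.85 mm); the cylinder at (14.5, 2) is absent (z outside [-0.5, 18.5]); the cylinder at (11.5, 10.5) does not reach this height (z outside [0, 7]); After the difference (first − rest): the first operand is absent here, so nothing remains; the cube at (6.5, -2.5) is present — its section is the full 21×13.5 rectangle (perimeter 69.00 mm); Taking the union: only the 21×13.5 cube at (6.5, -2.5) is present, so the union is just that shape — boundary = 69.00 mm. So its perimeter = 69.00 mm. Layer 1 (z = 0.2): the r=3.5 cylinder gives a regular 16-gon of circumradius 3.5 (constant along its height) (perimeter = 2·16·3.500·sin(180°/16) = 21.85 mm); the r=3.5 cylinder at (3, 1.5) gives a regular 16-gon of circumradius 3.5 (constant along its height) (perimeter = 2·16·3.500·sin(180°/16) = 21.85 mm); the r=6 cylinder at (14.5, 2) contributes a regular 16-gon of circumradius 6 (perimeter = 2·16·6.000·sin(180°/16) = 37.46 mm); the r=4 cylinder at (11.5, 10.5) gives a regular 16-gon of circumradius 4 (constant along its height) (perimeter = 2·16·4.000·sin(180°/16) = 24.97 mm); Subtracting the remaining from the first: starting from the r=3.5 cylinder, the r=3.5 cylinder at (3, 1.5) partially overlaps it — only the 15.26 mm² overlap (of its 37.50 mm²) is removed, clipping the outline; the r=6 cylinder at (14.5, 2) misses the remaining region (no effect); the r=4 cylinder at (11.5, 10.5) misses the remaining region (no effect) — boundary = 21.85 mm; the cube at (6.5, -2.5) does not reach this height (z outside [0.5, 22.5]); Taking the union: only that combined region is present, so the union is just that shape — boundary = 21.85 mm. So its perimeter = 21.85 mm. Layer 95 is larger (69.00 vs 21.85 mm).

layer 95 (z = 19 mm)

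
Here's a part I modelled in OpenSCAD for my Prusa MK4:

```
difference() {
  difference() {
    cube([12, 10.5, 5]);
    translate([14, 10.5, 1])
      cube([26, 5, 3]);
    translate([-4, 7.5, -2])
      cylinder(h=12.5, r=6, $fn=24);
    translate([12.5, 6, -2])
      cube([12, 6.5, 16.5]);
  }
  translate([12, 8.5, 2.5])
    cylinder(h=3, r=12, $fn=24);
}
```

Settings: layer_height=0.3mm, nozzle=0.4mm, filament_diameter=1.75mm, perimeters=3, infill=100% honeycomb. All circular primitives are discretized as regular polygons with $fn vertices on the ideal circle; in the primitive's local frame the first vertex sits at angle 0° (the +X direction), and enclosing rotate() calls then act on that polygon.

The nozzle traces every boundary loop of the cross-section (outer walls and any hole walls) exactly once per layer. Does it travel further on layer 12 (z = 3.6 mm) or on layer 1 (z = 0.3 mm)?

Layer 12 (z = 3.6): the cube is present — its section is the full 12×10.5 rectangle (perimeter 45.00 mm); the cube at (14, 10.5) (footprint 26×5) is included at this height (perimeter 62.00 mm); the cylinder at (-4, 7.5): section is a regular 24-gon, circumradius r=6 (perimeter = 2·24·6.000·sin(180°/24) = 37.59 mm); the cube at (12.5, 6) (footprint 12×6.5) is included at this height (perimeter 37.00 mm); Subtracting the remaining from the first: starting from the 12×10.5 cube, the 26×5 cube at (14, 10.5) misses the remaining region (no effect); the r=6 cylinder at (-4, 7.5) partially overlaps it — only the 11.14 mm² overlap (of its 111.81 mm²) is removed, clipping the outline; the 12×6.5 cube at (12.5, 6) misses the remaining region (no effect) — boundary = 44.51 mm; the r=12 cylinder at (12, 8.5) contributes a regular 24-gon of circumradius 12 (perimeter = 2·24·12.000·sin(180°/24) = 75.18 mm); After the difference (first − rest): starting from that combined region, the r=12 cylinder at (12, 8.5) partially overlaps it — only the 106.90 mm² overlap (of its 447.24 mm²) is removed, clipping the outline — boundary = 12.97 mm. So its perimeter = 12.97 mm. Layer 1 (z = 0.3): the cube is present — its section is the full 12×10.5 rectangle (perimeter 45.00 mm); the cube at (14, 10.5) does not reach this height (z outside [1, 4]); the r=6 cylinder at (-4, 7.5) gives a regular 24-gon of circumradius 6 (constant along its height) (perimeter = 2·24·6.000·sin(180°/24) = 37.59 mm); the cube at (12.5, 6) is present — its section is the full 12×6.5 rectangle (perimeter 37.00 mm); Taking the first minus the rest: starting from the 12×10.5 cube, the r=6 cylinder at (-4, 7.5) partially overlaps it — only the 11.14 mm² overlap (of its 111.81 mm²) is removed, clipping the outline; the 12×6.5 cube at (12.5, 6) misses the remaining region (no effect) — boundary = 44.51 mm; the cylinder at (12, 8.5) does not reach this height (z outside [2.5, 5.5]); Subtracting the remaining from the first: none of the subtracted shapes is present at this height, so the result so far is unchanged — boundary = 44.51 mm. So its perimeter = 44.51 mm. Layer 1 is larger (44.51 vs 12.97 mm).

layer 1 (z = 0.3 mm)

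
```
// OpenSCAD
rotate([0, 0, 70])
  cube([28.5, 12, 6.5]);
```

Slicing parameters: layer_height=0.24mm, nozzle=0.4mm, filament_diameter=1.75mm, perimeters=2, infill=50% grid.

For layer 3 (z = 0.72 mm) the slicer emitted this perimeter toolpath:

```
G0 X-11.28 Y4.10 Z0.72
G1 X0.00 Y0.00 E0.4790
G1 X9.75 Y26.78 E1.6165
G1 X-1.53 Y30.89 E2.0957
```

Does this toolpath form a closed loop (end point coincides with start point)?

Start point (G0): (-11.28, 4.10). End point (last G1): the path does not return to the start — open.

no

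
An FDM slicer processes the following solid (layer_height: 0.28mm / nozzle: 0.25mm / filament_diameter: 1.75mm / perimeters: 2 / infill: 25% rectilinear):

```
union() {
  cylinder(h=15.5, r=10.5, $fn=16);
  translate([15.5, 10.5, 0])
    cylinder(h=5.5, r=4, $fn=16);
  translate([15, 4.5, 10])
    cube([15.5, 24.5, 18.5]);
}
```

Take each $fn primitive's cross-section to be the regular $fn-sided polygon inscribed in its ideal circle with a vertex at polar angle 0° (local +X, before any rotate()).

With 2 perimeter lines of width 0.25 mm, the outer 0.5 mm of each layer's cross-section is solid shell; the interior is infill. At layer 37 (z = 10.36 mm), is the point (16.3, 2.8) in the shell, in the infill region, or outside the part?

outside

At z = 10.36 mm: the r=10.5 cylinder gives a regular 16-gon of circumradius 10.5 (constant along its height); the cylinder at (15.5, 10.5) does not reach this height (z outside [0, 5.5]); the cube at (15, 4.5) (footprint 15.5×24.5) is included at this height; Taking the union: the 2 present regions are separate (no shared area or edge), so areas and boundary lengths simply add and each stays a separate island — 2 connected regions. Overall, the cross-section has 2 separate islands. The nearest boundary edge runs (30.50, 4.50)→(15.00, 4.50); distance from the point to it = 1.70 mm. The point is not inside any of the regions above, so it lies outside the cross-section (1.70 mm from the nearest boundary).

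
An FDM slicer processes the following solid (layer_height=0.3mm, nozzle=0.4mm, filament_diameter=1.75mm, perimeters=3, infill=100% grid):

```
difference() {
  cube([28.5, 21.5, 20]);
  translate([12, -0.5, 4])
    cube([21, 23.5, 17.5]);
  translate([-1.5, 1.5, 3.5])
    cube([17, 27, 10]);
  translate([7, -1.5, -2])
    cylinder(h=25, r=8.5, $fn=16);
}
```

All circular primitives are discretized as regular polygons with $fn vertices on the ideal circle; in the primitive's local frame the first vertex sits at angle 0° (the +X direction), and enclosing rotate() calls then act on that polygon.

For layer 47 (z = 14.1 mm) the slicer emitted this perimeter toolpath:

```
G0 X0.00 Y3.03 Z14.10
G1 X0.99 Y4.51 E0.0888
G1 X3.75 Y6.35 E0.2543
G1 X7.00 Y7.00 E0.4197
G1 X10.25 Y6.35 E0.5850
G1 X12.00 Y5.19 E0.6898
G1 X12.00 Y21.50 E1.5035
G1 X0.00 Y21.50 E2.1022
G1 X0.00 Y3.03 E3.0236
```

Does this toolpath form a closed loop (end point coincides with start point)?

yes

Start point (G0): (0.00, 3.03). End point (last G1): the path returns to the start — closed.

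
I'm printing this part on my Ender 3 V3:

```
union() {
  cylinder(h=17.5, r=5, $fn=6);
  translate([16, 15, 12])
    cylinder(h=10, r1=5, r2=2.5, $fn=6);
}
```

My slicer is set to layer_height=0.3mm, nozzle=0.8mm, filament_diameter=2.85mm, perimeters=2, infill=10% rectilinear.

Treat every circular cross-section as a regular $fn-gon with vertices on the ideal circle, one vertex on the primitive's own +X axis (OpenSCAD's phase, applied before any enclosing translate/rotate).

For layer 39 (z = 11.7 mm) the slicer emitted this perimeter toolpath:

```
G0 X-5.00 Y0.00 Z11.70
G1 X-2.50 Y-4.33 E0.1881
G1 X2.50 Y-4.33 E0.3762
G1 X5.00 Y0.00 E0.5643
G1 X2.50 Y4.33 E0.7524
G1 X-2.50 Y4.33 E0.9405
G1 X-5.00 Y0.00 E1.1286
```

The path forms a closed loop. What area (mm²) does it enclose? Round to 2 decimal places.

Apply the shoelace formula to the sequence of (X, Y) vertices; enclosed area = 64.95 mm².

64.95 mm²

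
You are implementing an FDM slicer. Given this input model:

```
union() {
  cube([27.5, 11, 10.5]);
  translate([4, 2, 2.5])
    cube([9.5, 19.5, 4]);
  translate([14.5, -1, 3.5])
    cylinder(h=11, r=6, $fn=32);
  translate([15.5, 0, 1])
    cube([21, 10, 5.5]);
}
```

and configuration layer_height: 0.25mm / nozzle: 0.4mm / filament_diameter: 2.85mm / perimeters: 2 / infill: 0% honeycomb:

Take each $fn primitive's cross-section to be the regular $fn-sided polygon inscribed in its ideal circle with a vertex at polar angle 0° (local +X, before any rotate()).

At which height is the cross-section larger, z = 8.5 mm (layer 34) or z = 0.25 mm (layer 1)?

layer 34 (z = 8.5 mm)

Layer 34 (z = 8.5): the 27.5×11 cube contributes its full rectangle (area 302.50 mm²); the cube at (4, 2) does not reach this height (z outside [2.5, 6.5]); the r=6 cylinder at (14.5, -1) gives a regular 32-gon of circumradius 6 (constant along its height) (area = (32/2)·6.000²·sin(360°/32) = 112.37 mm²); the cube at (15.5, 0) is not intersected at this z (z outside [1, 6.5]); Combining (union): the regions partially overlap — summed areas 414.87 mm² minus the doubly-counted overlap 44.28 mm² gives 370.59 mm² — area = 370.59 mm². So its area = 370.59 mm². Layer 1 (z = 0.25): the cube is present — its section is the full 27.5×11 rectangle (area 302.50 mm²); the cube at (4, 2) is not intersected at this z (z outside [2.5, 6.5]); the cylinder at (14.5, -1) is not intersected at this z (z outside [3.5, 14.5]); the cube at (15.5, 0) does not reach this height (z outside [1, 6.5]); Combining (union): only the 27.5×11 cube is present, so the union is just that shape — area = 302.50 mm². So its area = 302.50 mm². Layer 34 is larger (370.59 vs 302.50 mm²).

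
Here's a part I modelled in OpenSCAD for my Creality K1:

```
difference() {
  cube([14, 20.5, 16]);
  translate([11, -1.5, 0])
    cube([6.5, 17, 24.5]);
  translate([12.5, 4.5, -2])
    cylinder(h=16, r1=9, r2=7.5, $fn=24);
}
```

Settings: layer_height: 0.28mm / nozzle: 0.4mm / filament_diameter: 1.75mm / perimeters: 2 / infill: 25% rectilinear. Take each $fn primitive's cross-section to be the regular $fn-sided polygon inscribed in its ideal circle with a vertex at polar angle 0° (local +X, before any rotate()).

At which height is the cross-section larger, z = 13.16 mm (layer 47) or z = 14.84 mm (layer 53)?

layer 53 (z = 14.84 mm)

Layer 47 (z = 13.16): the 14×20.5 cube contributes its full rectangle (area 287.00 mm²); the cube at (11, -1.5) (footprint 6.5×17) is included at this height (area 110.50 mm²); the cone at (12.5, 4.5) contributes a regular 24-gon of circumradius 7.579 (interpolated between r1=9 and r2=7.5 at t=0.948) (area = (24/2)·7.579²·sin(360°/24) = 178.39 mm²); After the difference (first − rest): starting from the 14×20.5 cube (287.00 mm²), the 6.5×17 cube at (11, -1.5) partially overlaps it — only the 46.50 mm² overlap (of its 110.50 mm²) is removed, clipping the outline; the cone at (12.5, 4.5) partially overlaps it — only the 58.40 mm² overlap (of its 178.39 mm²) is removed, clipping the outline — area = 182.10 mm². So its area = 182.10 mm². Layer 53 (z = 14.84): the cube (footprint 14×20.5) is included at this height (area 287.00 mm²); the cube at (11, -1.5) is present — its section is the full 6.5×17 rectangle (area 110.50 mm²); the cone at (12.5, 4.5) is not intersected at this z (z outside [-2, 14]); Taking the first minus the rest: starting from the 14×20.5 cube (287.00 mm²), the 6.5×17 cube at (11, -1.5) partially overlaps it — only the 46.50 mm² overlap (of its 110.50 mm²) is removed, clipping the outline — area = 240.50 mm². So its area = 240.50 mm². Layer 53 is larger (240.50 vs 182.10 mm²).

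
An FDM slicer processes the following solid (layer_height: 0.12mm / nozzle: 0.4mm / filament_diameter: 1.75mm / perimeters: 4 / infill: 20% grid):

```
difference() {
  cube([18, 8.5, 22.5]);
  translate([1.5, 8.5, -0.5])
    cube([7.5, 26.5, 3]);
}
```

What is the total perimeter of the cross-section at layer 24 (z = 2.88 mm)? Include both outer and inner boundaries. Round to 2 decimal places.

At z = 2.88 mm: the cube is present — its section is the full 18×8.5 rectangle (perimeter 53.00 mm); the cube at (1.5, 8.5) does not reach this height (z outside [-0.5, 2.5]); Taking the first minus the rest: none of the subtracted shapes is present at this height, so the 18×8.5 cube is unchanged — boundary = 53.00 mm. Overall, the cross-section is a single solid region. Total boundary length (outer) = 53.00 mm.

53.00 mm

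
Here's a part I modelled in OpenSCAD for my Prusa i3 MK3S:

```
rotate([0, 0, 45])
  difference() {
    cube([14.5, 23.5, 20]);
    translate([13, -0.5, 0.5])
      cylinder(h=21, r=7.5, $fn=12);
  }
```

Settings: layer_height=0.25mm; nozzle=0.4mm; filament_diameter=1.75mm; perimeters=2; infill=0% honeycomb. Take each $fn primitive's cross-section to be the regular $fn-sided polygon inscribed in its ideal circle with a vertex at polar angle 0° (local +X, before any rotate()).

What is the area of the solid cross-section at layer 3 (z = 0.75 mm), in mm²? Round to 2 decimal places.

At z = 0.75 mm: the cube is present — its section is the full 14.5×23.5 rectangle (area 340.75 mm²); the cylinder at (13, -0.5): section is a regular 12-gon, circumradius r=7.5 (area = (12/2)·7.500²·sin(360°/12) = 168.75 mm²); Taking the first minus the rest: starting from the 14.5×23.5 cube (340.75 mm²), the r=7.5 cylinder at (13, -0.5) partially overlaps it — only the 48.67 mm² overlap (of its 168.75 mm²) is removed, clipping the outline — area = 292.08 mm²; (whole slice rotated 45° about Z — lengths, areas and connectivity unchanged). Overall, the cross-section is a single solid region. Net area = 292.08 mm².

292.08 mm²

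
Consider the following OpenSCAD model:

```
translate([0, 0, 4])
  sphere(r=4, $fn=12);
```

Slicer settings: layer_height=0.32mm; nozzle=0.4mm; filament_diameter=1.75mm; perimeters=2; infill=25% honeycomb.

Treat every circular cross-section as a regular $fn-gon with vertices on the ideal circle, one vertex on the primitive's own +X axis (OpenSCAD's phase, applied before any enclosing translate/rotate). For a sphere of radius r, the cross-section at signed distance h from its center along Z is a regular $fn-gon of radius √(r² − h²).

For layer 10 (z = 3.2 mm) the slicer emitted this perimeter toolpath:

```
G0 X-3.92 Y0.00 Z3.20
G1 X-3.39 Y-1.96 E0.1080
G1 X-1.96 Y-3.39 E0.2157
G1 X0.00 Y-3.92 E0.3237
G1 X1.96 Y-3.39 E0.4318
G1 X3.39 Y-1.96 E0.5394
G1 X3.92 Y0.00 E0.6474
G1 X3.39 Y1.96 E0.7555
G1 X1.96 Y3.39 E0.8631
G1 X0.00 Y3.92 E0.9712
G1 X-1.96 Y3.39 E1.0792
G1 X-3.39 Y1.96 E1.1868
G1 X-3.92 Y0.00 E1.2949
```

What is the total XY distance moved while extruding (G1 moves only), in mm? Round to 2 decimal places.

24.33 mm

Sum the Euclidean lengths of each G1 segment: total = 24.33 mm.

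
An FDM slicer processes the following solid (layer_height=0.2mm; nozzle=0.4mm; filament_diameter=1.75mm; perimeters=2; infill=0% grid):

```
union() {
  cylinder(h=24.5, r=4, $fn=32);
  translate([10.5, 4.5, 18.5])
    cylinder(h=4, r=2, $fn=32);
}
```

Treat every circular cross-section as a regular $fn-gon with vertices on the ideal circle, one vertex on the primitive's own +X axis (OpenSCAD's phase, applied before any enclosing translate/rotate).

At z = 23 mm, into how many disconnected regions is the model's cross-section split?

1

At z = 23 mm: the r=4 cylinder contributes a regular 32-gon of circumradius 4; the cylinder at (10.5, 4.5) is absent (z outside [18.5, 22.5]); Combining (union): only the r=4 cylinder is present, so the union is just that shape — 1 connected region. The result has 1 disconnected region.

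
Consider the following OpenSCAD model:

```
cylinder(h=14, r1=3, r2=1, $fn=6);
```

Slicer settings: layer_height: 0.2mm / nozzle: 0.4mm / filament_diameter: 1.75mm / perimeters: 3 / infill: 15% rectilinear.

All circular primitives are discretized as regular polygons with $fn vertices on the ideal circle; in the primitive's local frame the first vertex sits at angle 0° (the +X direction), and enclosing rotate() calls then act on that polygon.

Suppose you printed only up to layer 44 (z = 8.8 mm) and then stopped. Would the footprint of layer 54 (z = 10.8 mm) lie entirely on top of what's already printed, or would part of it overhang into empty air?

entirely on top

Compare the two slices. At z = 8.8: the cone contributes a regular 6-gon of circumradius 1.743 (interpolated between r1=3 and r2=1 at t=0.629) (area = (6/2)·1.743²·sin(360°/6) = 7.89 mm²). At z = 10.8: the cone: at t=0.771 of its height the radius interpolates to r₁+(r₂−r₁)t = 1.457, giving a regular 6-gon of that circumradius (area = (6/2)·1.457²·sin(360°/6) = 5.52 mm²). Checking containment: the cross-section at z = 10.8 is a subset of the cross-section at z = 8.8.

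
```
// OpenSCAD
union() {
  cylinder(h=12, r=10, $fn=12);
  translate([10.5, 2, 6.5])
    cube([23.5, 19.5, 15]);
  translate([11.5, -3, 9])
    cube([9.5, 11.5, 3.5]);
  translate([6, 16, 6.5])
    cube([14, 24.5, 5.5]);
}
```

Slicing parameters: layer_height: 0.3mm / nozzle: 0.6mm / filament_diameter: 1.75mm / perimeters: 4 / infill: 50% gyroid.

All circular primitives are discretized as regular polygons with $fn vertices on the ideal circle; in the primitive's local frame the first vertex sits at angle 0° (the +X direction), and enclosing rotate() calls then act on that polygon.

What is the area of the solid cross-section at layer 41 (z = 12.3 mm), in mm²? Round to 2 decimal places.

505.75 mm²

At z = 12.3 mm: the cylinder is absent (z outside [0, 12]); the cube at (10.5, 2) is present — its section is the full 23.5×19.5 rectangle (area 458.25 mm²); the cube at (11.5, -3) is present — its section is the full 9.5×11.5 rectangle (area 109.25 mm²); the cube at (6, 16) does not reach this height (z outside [6.5, 12]); Merging all regions: the regions partially overlap — summed areas 567.50 mm² minus the doubly-counted overlap 61.75 mm² gives 505.75 mm² — area = 505.75 mm². Overall, the cross-section is a single solid region. Net area = 505.75 mm².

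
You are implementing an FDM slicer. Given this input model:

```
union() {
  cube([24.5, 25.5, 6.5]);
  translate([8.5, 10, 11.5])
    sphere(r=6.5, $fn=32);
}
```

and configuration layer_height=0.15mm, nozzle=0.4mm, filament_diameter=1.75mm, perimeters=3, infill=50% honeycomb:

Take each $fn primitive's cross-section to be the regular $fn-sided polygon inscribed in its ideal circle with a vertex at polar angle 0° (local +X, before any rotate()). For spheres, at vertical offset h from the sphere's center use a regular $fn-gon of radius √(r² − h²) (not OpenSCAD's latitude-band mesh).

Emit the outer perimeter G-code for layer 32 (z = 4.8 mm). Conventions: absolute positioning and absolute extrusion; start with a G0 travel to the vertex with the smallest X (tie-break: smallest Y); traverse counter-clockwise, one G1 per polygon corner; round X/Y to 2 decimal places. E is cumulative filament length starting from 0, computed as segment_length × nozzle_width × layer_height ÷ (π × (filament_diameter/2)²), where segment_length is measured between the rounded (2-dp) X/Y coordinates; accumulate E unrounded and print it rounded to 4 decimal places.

G0 X0.00 Y0.00 Z4.80
G1 X24.50 Y0.00 E0.6112
G1 X24.50 Y25.50 E1.2473
G1 X0.00 Y25.50 E1.8584
G1 X0.00 Y0.00 E2.4945

At z = 4.8 mm: the cube is present — its section is the full 24.5×25.5 rectangle; the sphere at (8.5, 10) does not reach this height (|z−center|=6.700 > r=6.5); Combining (union): only the 24.5×25.5 cube is present, so the union is just that shape — 1 connected region. The outline is a single polygon with 4 vertices. Extrusion per mm of travel: 0.4 × 0.15 / (π × 0.875²) = 0.024945. Accumulating E over each segment gives final E = 2.4945.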